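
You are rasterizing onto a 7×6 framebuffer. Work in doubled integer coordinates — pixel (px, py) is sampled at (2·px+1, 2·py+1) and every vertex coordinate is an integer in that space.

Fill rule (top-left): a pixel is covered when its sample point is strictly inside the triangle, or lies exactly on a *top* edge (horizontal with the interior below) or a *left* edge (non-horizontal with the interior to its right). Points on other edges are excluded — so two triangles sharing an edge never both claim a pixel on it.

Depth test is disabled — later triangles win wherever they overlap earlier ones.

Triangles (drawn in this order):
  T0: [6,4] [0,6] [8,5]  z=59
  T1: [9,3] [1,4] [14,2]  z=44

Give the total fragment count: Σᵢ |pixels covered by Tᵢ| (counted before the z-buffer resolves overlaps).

T0:
  2·area = 10  (B↔C swapped to make it positive)
  edge (6, 4)→(8, 5): d=(2,1) right/bottom  bias=-1
  edge (8, 5)→(0, 6): d=(-8,1) right/bottom  bias=-1
  edge (0, 6)→(6, 4): d=(6,-2) top-left  bias=+0
    (4,1)@(9, 3): e=[-5,15,0] → ·  [on edge]
    (1,2)@(3, 5): e=[5,5,0] → █  [on edge]
    (2,2)@(5, 5): e=[3,3,4] → █
    (3,2)@(7, 5): e=[1,1,8] → █
    (4,2)@(9, 5): e=[-1,-1,12] → ·
    (1,3)@(3, 7): e=[9,-11,12] → ·
    (2,3)@(5, 7): e=[7,-13,16] → ·
    (3,3)@(7, 7): e=[5,-15,20] → ·
  covered (3 px):
    · · · · · · ·
    · · · · · · ·
    · █ █ █ · · ·
    · · · · · · ·
    · · · · · · ·
    · · · · · · ·
T1:
  2·area = 3
  edge (9, 3)→(1, 4): d=(-8,1) right/bottom  bias=-1
  edge (1, 4)→(14, 2): d=(13,-2) top-left  bias=+0
  edge (14, 2)→(9, 3): d=(-5,1) right/bottom  bias=-1
    (4,1)@(9, 3): e=[0,3,0] → ·  [on edge]
  covered (0 px):
    · · · · · · ·
    · · · · · · ·
    · · · · · · ·
    · · · · · · ·
    · · · · · · ·
    · · · · · · ·

Result: 3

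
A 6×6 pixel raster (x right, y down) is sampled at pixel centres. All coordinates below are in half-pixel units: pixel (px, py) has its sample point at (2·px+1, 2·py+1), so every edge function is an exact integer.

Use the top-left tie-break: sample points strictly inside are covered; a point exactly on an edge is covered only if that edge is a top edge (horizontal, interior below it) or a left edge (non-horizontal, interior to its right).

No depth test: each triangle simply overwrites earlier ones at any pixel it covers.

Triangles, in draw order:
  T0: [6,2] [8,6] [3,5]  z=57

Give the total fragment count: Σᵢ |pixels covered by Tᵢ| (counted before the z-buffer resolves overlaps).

T0:
  2·area = 18
  edge (6, 2)→(8, 6): d=(2,4) right/bottom  bias=-1
  edge (8, 6)→(3, 5): d=(-5,-1) top-left  bias=+0
  edge (3, 5)→(6, 2): d=(3,-3) top-left  bias=+0
    (3,0)@(7, 1): e=[-6,24,0] → ·  [on edge]
    (2,1)@(5, 3): e=[6,12,0] → #  [on edge]
    (3,1)@(7, 3): e=[-2,14,6] → ·
    (1,2)@(3, 5): e=[18,0,0] → #  [on edge]
    (3,2)@(7, 5): e=[2,4,12] → #
    (4,2)@(9, 5): e=[-6,6,18] → ·
    (0,3)@(1, 7): e=[30,-12,0] → ·  [on edge]
    (1,3)@(3, 7): e=[22,-10,6] → ·
    (2,3)@(5, 7): e=[14,-8,12] → ·
    (3,3)@(7, 7): e=[6,-6,18] → ·
  covered (4 px):
    · · · · · ·
    · · # · · ·
    · # # # · ·
    · · · · · ·
    · · · · · ·
    · · · · · ·

Answer: 4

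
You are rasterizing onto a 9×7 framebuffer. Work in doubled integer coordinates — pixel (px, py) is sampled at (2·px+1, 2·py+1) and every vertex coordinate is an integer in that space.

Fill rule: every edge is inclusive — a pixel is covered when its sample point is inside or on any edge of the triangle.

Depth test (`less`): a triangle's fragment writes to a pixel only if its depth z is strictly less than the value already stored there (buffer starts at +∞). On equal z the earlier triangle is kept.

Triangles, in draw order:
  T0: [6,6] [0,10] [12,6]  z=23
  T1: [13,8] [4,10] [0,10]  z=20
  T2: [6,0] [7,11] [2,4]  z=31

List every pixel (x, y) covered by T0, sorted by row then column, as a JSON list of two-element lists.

T0:
  2·area = 24  (B↔C swapped to make it positive)
  edge (6, 6)→(12, 6): d=(6,0) inclusive
  edge (12, 6)→(0, 10): d=(-12,4) inclusive
  edge (0, 10)→(6, 6): d=(6,-4) inclusive
    (7,2)@(15, 5): e=[-6,0,30] → .  [on edge]
    (2,3)@(5, 7): e=[6,16,2] → X
    (3,3)@(7, 7): e=[6,8,10] → X
    (4,3)@(9, 7): e=[6,0,18] → X  [on edge]
    (5,3)@(11, 7): e=[6,-8,26] → .
    (1,4)@(3, 9): e=[18,0,6] → X  [on edge]
    (2,4)@(5, 9): e=[18,-8,14] → .
    (3,4)@(7, 9): e=[18,-16,22] → .
    (4,4)@(9, 9): e=[18,-24,30] → .
    (1,5)@(3, 11): e=[30,-24,18] → .
  covered (4 px):
    . . . . . . . . .
    . . . . . . . . .
    . . . . . . . . .
    . . X X X . . . .
    . X . . . . . . .
    . . . . . . . . .
    . . . . . . . . .
T1:
  2·area = 8
  edge (13, 8)→(4, 10): d=(-9,2) inclusive
  edge (4, 10)→(0, 10): d=(-4,0) inclusive
  edge (0, 10)→(13, 8): d=(13,-2) inclusive
    (3,4)@(7, 9): e=[3,4,1] → X
    (4,4)@(9, 9): e=[-1,4,5] → .
    (3,5)@(7, 11): e=[-15,-4,27] → .
  covered (1 px):
    . . . . . . . . .
    . . . . . . . . .
    . . . . . . . . .
    . . . . . . . . .
    . . . X . . . . .
    . . . . . . . . .
    . . . . . . . . .
T2:
  2·area = 48
  edge (6, 0)→(7, 11): d=(1,11) inclusive
  edge (7, 11)→(2, 4): d=(-5,-7) inclusive
  edge (2, 4)→(6, 0): d=(4,-4) inclusive
    (2,0)@(5, 1): e=[12,36,0] → X  [on edge]
    (3,0)@(7, 1): e=[-10,50,8] → .
    (1,1)@(3, 3): e=[36,12,0] → X  [on edge]
    (3,1)@(7, 3): e=[-8,40,16] → .
    (0,2)@(1, 5): e=[60,-12,0] → .  [on edge]
    (1,2)@(3, 5): e=[38,2,8] → X
    (3,2)@(7, 5): e=[-6,30,24] → .
    (1,3)@(3, 7): e=[40,-8,16] → .
    (2,3)@(5, 7): e=[18,6,24] → X
    (3,3)@(7, 7): e=[-4,20,32] → .
    (2,4)@(5, 9): e=[20,-4,32] → .
    (3,5)@(7, 11): e=[0,0,48] → X  [on edge]
  covered (7 px):
    . . X . . . . . .
    . X X . . . . . .
    . X X . . . . . .
    . . X . . . . . .
    . . . . . . . . .
    . . . X . . . . .
    . . . . . . . . .

Result: [[2,3],[3,3],[4,3],[1,4]]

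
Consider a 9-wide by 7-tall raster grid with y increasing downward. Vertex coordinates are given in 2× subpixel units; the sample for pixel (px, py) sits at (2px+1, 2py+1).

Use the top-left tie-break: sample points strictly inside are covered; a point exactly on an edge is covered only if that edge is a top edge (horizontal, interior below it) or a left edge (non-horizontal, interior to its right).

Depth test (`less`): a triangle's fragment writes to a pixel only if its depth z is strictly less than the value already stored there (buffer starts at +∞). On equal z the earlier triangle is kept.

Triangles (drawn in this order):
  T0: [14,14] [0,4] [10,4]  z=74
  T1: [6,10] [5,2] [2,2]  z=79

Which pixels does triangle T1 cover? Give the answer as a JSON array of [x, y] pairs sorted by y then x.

T0:
  2·area = 100
  edge (14, 14)→(0, 4): d=(-14,-10) top-left  bias=+0
  edge (0, 4)→(10, 4): d=(10,0) top-left  bias=+0
  edge (10, 4)→(14, 14): d=(4,10) right/bottom  bias=-1
    (1,2)@(3, 5): e=[16,10,74] → █
    (2,2)@(5, 5): e=[36,10,54] → █
    (3,2)@(7, 5): e=[56,10,34] → █
    (4,2)@(9, 5): e=[76,10,14] → █
    (5,2)@(11, 5): e=[96,10,-6] → ·
    (1,3)@(3, 7): e=[-12,30,82] → ·
    (2,3)@(5, 7): e=[8,30,62] → █
    (5,3)@(11, 7): e=[68,30,2] → █
    (6,3)@(13, 7): e=[88,30,-18] → ·
    (2,4)@(5, 9): e=[-20,50,70] → ·
    (3,4)@(7, 9): e=[0,50,50] → █  [on edge]
    (6,4)@(13, 9): e=[60,50,-10] → ·
  covered (13 px):
    · · · · · · · · ·
    · · · · · · · · ·
    · █ █ █ █ · · · ·
    · · █ █ █ █ · · ·
    · · · █ █ █ · · ·
    · · · · · █ · · ·
    · · · · · · █ · ·
T1:
  2·area = 24  (B↔C swapped to make it positive)
  edge (6, 10)→(2, 2): d=(-4,-8) top-left  bias=+0
  edge (2, 2)→(5, 2): d=(3,0) top-left  bias=+0
  edge (5, 2)→(6, 10): d=(1,8) right/bottom  bias=-1
    (1,1)@(3, 3): e=[4,3,17] → █
    (2,1)@(5, 3): e=[20,3,1] → █
    (3,1)@(7, 3): e=[36,3,-15] → ·
    (1,2)@(3, 5): e=[-4,9,19] → ·
    (2,2)@(5, 5): e=[12,9,3] → █
    (3,2)@(7, 5): e=[28,9,-13] → ·
    (2,3)@(5, 7): e=[4,15,5] → █
    (3,3)@(7, 7): e=[20,15,-11] → ·
    (2,4)@(5, 9): e=[-4,21,7] → ·
  covered (4 px):
    · · · · · · · · ·
    · █ █ · · · · · ·
    · · █ · · · · · ·
    · · █ · · · · · ·
    · · · · · · · · ·
    · · · · · · · · ·
    · · · · · · · · ·

Answer: [[1,1],[2,1],[2,2],[2,3]]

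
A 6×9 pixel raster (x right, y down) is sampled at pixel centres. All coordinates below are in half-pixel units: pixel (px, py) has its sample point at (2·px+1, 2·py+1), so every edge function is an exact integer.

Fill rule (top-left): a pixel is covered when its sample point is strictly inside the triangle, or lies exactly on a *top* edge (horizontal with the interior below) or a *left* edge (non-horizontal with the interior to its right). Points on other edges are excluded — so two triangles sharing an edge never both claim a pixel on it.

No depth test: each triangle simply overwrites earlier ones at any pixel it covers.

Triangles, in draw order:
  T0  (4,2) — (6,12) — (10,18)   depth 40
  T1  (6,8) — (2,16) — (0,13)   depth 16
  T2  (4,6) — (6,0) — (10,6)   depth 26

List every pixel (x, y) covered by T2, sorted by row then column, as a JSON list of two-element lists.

T0:
  2·area = 28  (B↔C swapped to make it positive)
  edge (4, 2)→(10, 18): d=(6,16) right/bottom  bias=-1
  edge (10, 18)→(6, 12): d=(-4,-6) top-left  bias=+0
  edge (6, 12)→(4, 2): d=(-2,-10) top-left  bias=+0
    (2,2)@(5, 5): e=[2,22,4] → █
    (3,2)@(7, 5): e=[-30,34,24] → ·
    (2,3)@(5, 7): e=[14,14,0] → █  [on edge]
    (3,3)@(7, 7): e=[-18,26,20] → ·
    (2,4)@(5, 9): e=[26,6,-4] → ·
    (3,5)@(7, 11): e=[6,10,12] → █
    (4,5)@(9, 11): e=[-26,22,32] → ·
    (3,6)@(7, 13): e=[18,2,8] → █
    (4,6)@(9, 13): e=[-14,14,28] → ·
    (3,7)@(7, 15): e=[30,-6,4] → ·
    (3,8)@(7, 17): e=[42,-14,0] → ·  [on edge]
  covered (4 px):
    · · · · · ·
    · · · · · ·
    · · █ · · ·
    · · █ · · ·
    · · · · · ·
    · · · █ · ·
    · · · █ · ·
    · · · · · ·
    · · · · · ·
T1:
  2·area = 28
  edge (6, 8)→(2, 16): d=(-4,8) right/bottom  bias=-1
  edge (2, 16)→(0, 13): d=(-2,-3) top-left  bias=+0
  edge (0, 13)→(6, 8): d=(6,-5) top-left  bias=+0
    (2,4)@(5, 9): e=[4,23,1] → █
    (3,4)@(7, 9): e=[-12,29,11] → ·
    (1,5)@(3, 11): e=[12,13,3] → █
    (2,5)@(5, 11): e=[-4,19,13] → ·
    (0,6)@(1, 13): e=[20,3,5] → █
    (2,6)@(5, 13): e=[-12,15,25] → ·
    (0,7)@(1, 15): e=[12,-1,17] → ·
    (1,7)@(3, 15): e=[-4,5,27] → ·
  covered (4 px):
    · · · · · ·
    · · · · · ·
    · · · · · ·
    · · · · · ·
    · · █ · · ·
    · █ · · · ·
    █ █ · · · ·
    · · · · · ·
    · · · · · ·
T2:
  2·area = 36
  edge (4, 6)→(6, 0): d=(2,-6) top-left  bias=+0
  edge (6, 0)→(10, 6): d=(4,6) right/bottom  bias=-1
  edge (10, 6)→(4, 6): d=(-6,0) right/bottom  bias=-1
    (2,1)@(5, 3): e=[0,18,18] → █  [on edge]
    (3,1)@(7, 3): e=[12,6,18] → █
    (4,1)@(9, 3): e=[24,-6,18] → ·
    (2,2)@(5, 5): e=[4,26,6] → █
    (4,2)@(9, 5): e=[28,2,6] → █
    (5,2)@(11, 5): e=[40,-10,6] → ·
    (2,3)@(5, 7): e=[8,34,-6] → ·
    (3,3)@(7, 7): e=[20,22,-6] → ·
    (4,3)@(9, 7): e=[32,10,-6] → ·
    (1,4)@(3, 9): e=[0,54,-18] → ·  [on edge]
    (0,7)@(1, 15): e=[0,90,-54] → ·  [on edge]
  covered (5 px):
    · · · · · ·
    · · █ █ · ·
    · · █ █ █ ·
    · · · · · ·
    · · · · · ·
    · · · · · ·
    · · · · · ·
    · · · · · ·
    · · · · · ·

Result: [[2,1],[3,1],[2,2],[3,2],[4,2]]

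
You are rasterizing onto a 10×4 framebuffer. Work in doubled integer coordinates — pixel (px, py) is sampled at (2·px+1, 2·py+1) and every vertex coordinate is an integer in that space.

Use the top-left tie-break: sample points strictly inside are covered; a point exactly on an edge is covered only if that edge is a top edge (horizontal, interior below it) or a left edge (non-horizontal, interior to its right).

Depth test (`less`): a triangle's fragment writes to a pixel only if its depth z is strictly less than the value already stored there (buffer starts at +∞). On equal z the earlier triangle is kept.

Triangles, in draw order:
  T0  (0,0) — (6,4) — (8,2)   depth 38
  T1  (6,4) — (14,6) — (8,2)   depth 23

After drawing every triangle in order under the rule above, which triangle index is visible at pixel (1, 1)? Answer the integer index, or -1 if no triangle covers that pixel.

T0:
  2·area = 20  (B↔C swapped to make it positive)
  edge (0, 0)→(8, 2): d=(8,2) right/bottom  bias=-1
  edge (8, 2)→(6, 4): d=(-2,2) right/bottom  bias=-1
  edge (6, 4)→(0, 0): d=(-6,-4) top-left  bias=+0
    (1,0)@(3, 1): e=[2,12,6] → X
    (2,0)@(5, 1): e=[-2,8,14] → .
    (4,0)@(9, 1): e=[-10,0,30] → .  [on edge]
    (1,1)@(3, 3): e=[18,8,-6] → .
    (2,1)@(5, 3): e=[14,4,2] → X
    (3,1)@(7, 3): e=[10,0,10] → .  [on edge]
    (2,2)@(5, 5): e=[30,0,-10] → .  [on edge]
    (1,3)@(3, 7): e=[50,0,-30] → .  [on edge]
  covered (2 px):
    . X . . . . . . . .
    . . X . . . . . . .
    . . . . . . . . . .
    . . . . . . . . . .
T1:
  2·area = 20  (B↔C swapped to make it positive)
  edge (6, 4)→(8, 2): d=(2,-2) top-left  bias=+0
  edge (8, 2)→(14, 6): d=(6,4) right/bottom  bias=-1
  edge (14, 6)→(6, 4): d=(-8,-2) top-left  bias=+0
    (4,0)@(9, 1): e=[0,-10,30] → .  [on edge]
    (3,1)@(7, 3): e=[0,10,10] → X  [on edge]
    (4,1)@(9, 3): e=[4,2,14] → X
    (5,1)@(11, 3): e=[8,-6,18] → .
    (2,2)@(5, 5): e=[0,30,-10] → .  [on edge]
    (3,2)@(7, 5): e=[4,22,-6] → .
    (4,2)@(9, 5): e=[8,14,-2] → .
    (5,2)@(11, 5): e=[12,6,2] → X
    (6,2)@(13, 5): e=[16,-2,6] → .
    (1,3)@(3, 7): e=[0,50,-30] → .  [on edge]
    (5,3)@(11, 7): e=[16,18,-14] → .
  covered (3 px):
    . . . . . . . . . .
    . . . X X . . . . .
    . . . . . X . . . .
    . . . . . . . . . .

Z-buffer (winner per pixel, '.' = empty):
  . 0 . . . . . . . .
  . . 0 1 1 . . . . .
  . . . . . 1 . . . .
  . . . . . . . . . .

Result: -1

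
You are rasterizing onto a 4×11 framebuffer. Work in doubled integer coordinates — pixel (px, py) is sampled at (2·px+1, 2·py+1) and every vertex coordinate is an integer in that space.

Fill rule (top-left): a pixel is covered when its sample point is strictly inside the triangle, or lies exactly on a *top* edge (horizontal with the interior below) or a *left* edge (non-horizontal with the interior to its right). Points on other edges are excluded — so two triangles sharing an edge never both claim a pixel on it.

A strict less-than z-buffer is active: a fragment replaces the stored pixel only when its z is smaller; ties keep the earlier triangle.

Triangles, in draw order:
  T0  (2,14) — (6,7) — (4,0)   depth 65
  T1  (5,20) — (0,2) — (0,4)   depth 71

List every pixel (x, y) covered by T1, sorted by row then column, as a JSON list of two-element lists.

T0:
  2·area = 42  (B↔C swapped to make it positive)
  edge (2, 14)→(4, 0): d=(2,-14) top-left  bias=+0
  edge (4, 0)→(6, 7): d=(2,7) right/bottom  bias=-1
  edge (6, 7)→(2, 14): d=(-4,7) right/bottom  bias=-1
    (2,2)@(5, 5): e=[24,3,15] → X
    (3,2)@(7, 5): e=[52,-11,1] → .
    (1,3)@(3, 7): e=[0,21,21] → X  [on edge]
    (3,3)@(7, 7): e=[56,-7,-7] → .
    (1,4)@(3, 9): e=[4,25,13] → X
    (2,4)@(5, 9): e=[32,11,-1] → .
    (1,5)@(3, 11): e=[8,29,5] → X
    (2,5)@(5, 11): e=[36,15,-9] → .
    (1,6)@(3, 13): e=[12,33,-3] → .
    (0,10)@(1, 21): e=[0,63,-21] → .  [on edge]
  covered (5 px):
    . . . .
    . . . .
    . . X .
    . X X .
    . X . .
    . X . .
    . . . .
    . . . .
    . . . .
    . . . .
    . . . .
T1:
  2·area = 10  (B↔C swapped to make it positive)
  edge (5, 20)→(0, 4): d=(-5,-16) top-left  bias=+0
  edge (0, 4)→(0, 2): d=(0,-2) top-left  bias=+0
  edge (0, 2)→(5, 20): d=(5,18) right/bottom  bias=-1
    (0,3)@(1, 7): e=[1,2,7] → X
    (1,3)@(3, 7): e=[33,6,-29] → .
    (0,4)@(1, 9): e=[-9,2,17] → .
    (1,6)@(3, 13): e=[3,6,1] → X
    (2,6)@(5, 13): e=[35,10,-35] → .
    (1,7)@(3, 15): e=[-7,6,11] → .
  covered (2 px):
    . . . .
    . . . .
    . . . .
    X . . .
    . . . .
    . . . .
    . X . .
    . . . .
    . . . .
    . . . .
    . . . .

Result: [[0,3],[1,6]]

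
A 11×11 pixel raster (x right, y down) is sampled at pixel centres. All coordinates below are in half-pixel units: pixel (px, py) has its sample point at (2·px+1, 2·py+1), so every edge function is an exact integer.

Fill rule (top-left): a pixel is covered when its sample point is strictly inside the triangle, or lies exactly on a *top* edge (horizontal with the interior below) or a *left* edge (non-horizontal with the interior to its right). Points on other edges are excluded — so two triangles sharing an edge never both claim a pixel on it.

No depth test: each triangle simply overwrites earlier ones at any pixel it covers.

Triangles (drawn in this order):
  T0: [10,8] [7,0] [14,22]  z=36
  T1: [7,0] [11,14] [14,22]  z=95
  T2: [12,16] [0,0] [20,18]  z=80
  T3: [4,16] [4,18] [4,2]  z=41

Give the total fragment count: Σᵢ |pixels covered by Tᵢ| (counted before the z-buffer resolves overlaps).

T0:
  2·area = 10  (B↔C swapped to make it positive)
  edge (10, 8)→(14, 22): d=(4,14) right/bottom  bias=-1
  edge (14, 22)→(7, 0): d=(-7,-22) top-left  bias=+0
  edge (7, 0)→(10, 8): d=(3,8) right/bottom  bias=-1
  covered (0 px):
    · · · · · · · · · · ·
    · · · · · · · · · · ·
    · · · · · · · · · · ·
    · · · · · · · · · · ·
    · · · · · · · · · · ·
    · · · · · · · · · · ·
    · · · · · · · · · · ·
    · · · · · · · · · · ·
    · · · · · · · · · · ·
    · · · · · · · · · · ·
    · · · · · · · · · · ·
T1:
  2·area = 10  (B↔C swapped to make it positive)
  edge (7, 0)→(14, 22): d=(7,22) right/bottom  bias=-1
  edge (14, 22)→(11, 14): d=(-3,-8) top-left  bias=+0
  edge (11, 14)→(7, 0): d=(-4,-14) top-left  bias=+0
    (4,3)@(9, 7): e=[5,5,0] → █  [on edge]
    (5,3)@(11, 7): e=[-39,21,28] → ·
    (4,4)@(9, 9): e=[19,-1,-8] → ·
    (5,6)@(11, 13): e=[3,3,4] → █
    (6,6)@(13, 13): e=[-41,19,32] → ·
    (5,7)@(11, 15): e=[17,-3,-4] → ·
    (6,9)@(13, 19): e=[1,1,8] → █
    (7,9)@(15, 19): e=[-43,17,36] → ·
    (6,10)@(13, 21): e=[15,-5,0] → ·  [on edge]
  covered (3 px):
    · · · · · · · · · · ·
    · · · · · · · · · · ·
    · · · · · · · · · · ·
    · · · · █ · · · · · ·
    · · · · · · · · · · ·
    · · · · · · · · · · ·
    · · · · · █ · · · · ·
    · · · · · · · · · · ·
    · · · · · · · · · · ·
    · · · · · · █ · · · ·
    · · · · · · · · · · ·
T2:
  2·area = 104
  edge (12, 16)→(0, 0): d=(-12,-16) top-left  bias=+0
  edge (0, 0)→(20, 18): d=(20,18) right/bottom  bias=-1
  edge (20, 18)→(12, 16): d=(-8,-2) top-left  bias=+0
    (0,0)@(1, 1): e=[4,2,98] → █
    (1,0)@(3, 1): e=[36,-34,102] → ·
    (0,1)@(1, 3): e=[-20,42,82] → ·
    (1,1)@(3, 3): e=[12,6,86] → █
    (2,1)@(5, 3): e=[44,-30,90] → ·
    (1,2)@(3, 5): e=[-12,46,70] → ·
    (2,2)@(5, 5): e=[20,10,74] → █
    (3,2)@(7, 5): e=[52,-26,78] → ·
    (2,3)@(5, 7): e=[-4,50,58] → ·
    (3,3)@(7, 7): e=[28,14,62] → █
    (4,3)@(9, 7): e=[60,-22,66] → ·
    (3,4)@(7, 9): e=[4,54,46] → █
  covered (13 px):
    █ · · · · · · · · · ·
    · █ · · · · · · · · ·
    · · █ · · · · · · · ·
    · · · █ · · · · · · ·
    · · · █ █ · · · · · ·
    · · · · █ █ · · · · ·
    · · · · · █ █ · · · ·
    · · · · · · █ █ · · ·
    · · · · · · · · █ · ·
    · · · · · · · · · · ·
    · · · · · · · · · · ·
T3:
  degenerate (2·area = 0) — covers nothing

Answer: 16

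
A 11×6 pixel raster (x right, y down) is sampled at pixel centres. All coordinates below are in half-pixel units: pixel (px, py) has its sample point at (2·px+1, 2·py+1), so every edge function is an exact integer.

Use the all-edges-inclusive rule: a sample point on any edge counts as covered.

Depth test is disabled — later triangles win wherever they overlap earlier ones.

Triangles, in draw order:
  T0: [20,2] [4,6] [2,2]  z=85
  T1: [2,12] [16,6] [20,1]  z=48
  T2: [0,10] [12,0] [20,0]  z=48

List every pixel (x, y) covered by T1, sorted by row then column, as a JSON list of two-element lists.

T0:
  2·area = 72
  edge (20, 2)→(4, 6): d=(-16,4) inclusive
  edge (4, 6)→(2, 2): d=(-2,-4) inclusive
  edge (2, 2)→(20, 2): d=(18,0) inclusive
    (1,1)@(3, 3): e=[52,2,18] → █
    (2,1)@(5, 3): e=[44,10,18] → █
    (3,1)@(7, 3): e=[36,18,18] → █
    (4,1)@(9, 3): e=[28,26,18] → █
    (5,1)@(11, 3): e=[20,34,18] → █
    (6,1)@(13, 3): e=[12,42,18] → █
    (7,1)@(15, 3): e=[4,50,18] → █
    (8,1)@(17, 3): e=[-4,58,18] → ·
    (1,2)@(3, 5): e=[20,-2,54] → ·
    (2,2)@(5, 5): e=[12,6,54] → █
    (4,2)@(9, 5): e=[-4,22,54] → ·
    (5,2)@(11, 5): e=[-12,30,54] → ·
  covered (9 px):
    · · · · · · · · · · ·
    · █ █ █ █ █ █ █ · · ·
    · · █ █ · · · · · · ·
    · · · · · · · · · · ·
    · · · · · · · · · · ·
    · · · · · · · · · · ·
T1:
  2·area = 46  (B↔C swapped to make it positive)
  edge (2, 12)→(20, 1): d=(18,-11) inclusive
  edge (20, 1)→(16, 6): d=(-4,5) inclusive
  edge (16, 6)→(2, 12): d=(-14,6) inclusive
    (8,1)@(17, 3): e=[3,7,36] → █
    (9,1)@(19, 3): e=[25,-3,24] → ·
    (7,2)@(15, 5): e=[17,9,20] → █
    (8,2)@(17, 5): e=[39,-1,8] → ·
    (5,3)@(11, 7): e=[9,21,16] → █
    (6,3)@(13, 7): e=[31,11,4] → █
    (7,3)@(15, 7): e=[53,1,-8] → ·
    (3,4)@(7, 9): e=[1,33,12] → █
    (4,4)@(9, 9): e=[23,23,0] → █  [on edge]
    (5,4)@(11, 9): e=[45,13,-12] → ·
    (6,4)@(13, 9): e=[67,3,-24] → ·
    (3,5)@(7, 11): e=[37,25,-16] → ·
  covered (6 px):
    · · · · · · · · · · ·
    · · · · · · · · █ · ·
    · · · · · · · █ · · ·
    · · · · · █ █ · · · ·
    · · · █ █ · · · · · ·
    · · · · · · · · · · ·
T2:
  2·area = 80
  edge (0, 10)→(12, 0): d=(12,-10) inclusive
  edge (12, 0)→(20, 0): d=(8,0) inclusive
  edge (20, 0)→(0, 10): d=(-20,10) inclusive
    (5,0)@(11, 1): e=[2,8,70] → █
    (6,0)@(13, 1): e=[22,8,50] → █
    (7,0)@(15, 1): e=[42,8,30] → █
    (8,0)@(17, 1): e=[62,8,10] → █
    (9,0)@(19, 1): e=[82,8,-10] → ·
    (4,1)@(9, 3): e=[6,24,50] → █
    (7,1)@(15, 3): e=[66,24,-10] → ·
    (8,1)@(17, 3): e=[86,24,-30] → ·
    (3,2)@(7, 5): e=[10,40,30] → █
    (5,2)@(11, 5): e=[50,40,-10] → ·
    (6,2)@(13, 5): e=[70,40,-30] → ·
    (2,3)@(5, 7): e=[14,56,10] → █
  covered (10 px):
    · · · · · █ █ █ █ · ·
    · · · · █ █ █ · · · ·
    · · · █ █ · · · · · ·
    · · █ · · · · · · · ·
    · · · · · · · · · · ·
    · · · · · · · · · · ·

Result: [[8,1],[7,2],[5,3],[6,3],[3,4],[4,4]]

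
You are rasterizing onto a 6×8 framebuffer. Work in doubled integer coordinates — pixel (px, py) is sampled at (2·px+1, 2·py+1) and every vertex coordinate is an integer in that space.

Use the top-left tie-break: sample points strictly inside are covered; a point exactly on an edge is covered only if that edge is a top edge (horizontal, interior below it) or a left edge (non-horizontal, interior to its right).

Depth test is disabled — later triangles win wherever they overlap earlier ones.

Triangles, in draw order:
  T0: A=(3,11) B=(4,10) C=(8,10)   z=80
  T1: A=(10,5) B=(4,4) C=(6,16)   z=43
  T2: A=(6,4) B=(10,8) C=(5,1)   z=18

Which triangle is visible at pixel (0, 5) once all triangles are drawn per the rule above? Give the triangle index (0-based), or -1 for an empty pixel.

T0:
  2·area = 4
  edge (3, 11)→(4, 10): d=(1,-1) top-left  bias=+0
  edge (4, 10)→(8, 10): d=(4,0) top-left  bias=+0
  edge (8, 10)→(3, 11): d=(-5,1) right/bottom  bias=-1
    (5,1)@(11, 3): e=[0,-28,32] → .  [on edge]
    (4,2)@(9, 5): e=[0,-20,24] → .  [on edge]
    (3,3)@(7, 7): e=[0,-12,16] → .  [on edge]
    (2,4)@(5, 9): e=[0,-4,8] → .  [on edge]
    (1,5)@(3, 11): e=[0,4,0] → .  [on edge]
    (0,6)@(1, 13): e=[0,12,-8] → .  [on edge]
  covered (0 px):
    . . . . . .
    . . . . . .
    . . . . . .
    . . . . . .
    . . . . . .
    . . . . . .
    . . . . . .
    . . . . . .
T1:
  2·area = 70  (B↔C swapped to make it positive)
  edge (10, 5)→(6, 16): d=(-4,11) right/bottom  bias=-1
  edge (6, 16)→(4, 4): d=(-2,-12) top-left  bias=+0
  edge (4, 4)→(10, 5): d=(6,1) right/bottom  bias=-1
    (2,2)@(5, 5): e=[55,10,5] → X
    (3,2)@(7, 5): e=[33,34,3] → X
    (4,2)@(9, 5): e=[11,58,1] → X
    (5,2)@(11, 5): e=[-11,82,-1] → .
    (2,3)@(5, 7): e=[47,6,17] → X
    (5,3)@(11, 7): e=[-19,78,11] → .
    (2,4)@(5, 9): e=[39,2,29] → X
    (4,4)@(9, 9): e=[-5,50,25] → .
    (2,5)@(5, 11): e=[31,-2,41] → .
    (3,5)@(7, 11): e=[9,22,39] → X
    (4,5)@(9, 11): e=[-13,46,37] → .
    (3,6)@(7, 13): e=[1,18,51] → X
  covered (10 px):
    . . . . . .
    . . . . . .
    . . X X X .
    . . X X X .
    . . X X . .
    . . . X . .
    . . . X . .
    . . . . . .
T2:
  2·area = 8  (B↔C swapped to make it positive)
  edge (6, 4)→(5, 1): d=(-1,-3) top-left  bias=+0
  edge (5, 1)→(10, 8): d=(5,7) right/bottom  bias=-1
  edge (10, 8)→(6, 4): d=(-4,-4) top-left  bias=+0
    (1,0)@(3, 1): e=[-6,14,0] → .  [on edge]
    (2,0)@(5, 1): e=[0,0,8] → .  [on edge]
    (2,1)@(5, 3): e=[-2,10,0] → .  [on edge]
    (3,2)@(7, 5): e=[2,6,0] → X  [on edge]
    (4,2)@(9, 5): e=[8,-8,8] → .
    (3,3)@(7, 7): e=[0,16,-8] → .  [on edge]
    (4,3)@(9, 7): e=[6,2,0] → X  [on edge]
    (5,3)@(11, 7): e=[12,-12,8] → .
    (4,4)@(9, 9): e=[4,12,-8] → .
    (5,4)@(11, 9): e=[10,-2,0] → .  [on edge]
    (4,6)@(9, 13): e=[0,32,-24] → .  [on edge]
  covered (2 px):
    . . . . . .
    . . . . . .
    . . . X . .
    . . . . X .
    . . . . . .
    . . . . . .
    . . . . . .
    . . . . . .

Z-buffer (winner per pixel, '.' = empty):
  . . . . . .
  . . . . . .
  . . 1 2 1 .
  . . 1 1 2 .
  . . 1 1 . .
  . . . 1 . .
  . . . 1 . .
  . . . . . .

Final: -1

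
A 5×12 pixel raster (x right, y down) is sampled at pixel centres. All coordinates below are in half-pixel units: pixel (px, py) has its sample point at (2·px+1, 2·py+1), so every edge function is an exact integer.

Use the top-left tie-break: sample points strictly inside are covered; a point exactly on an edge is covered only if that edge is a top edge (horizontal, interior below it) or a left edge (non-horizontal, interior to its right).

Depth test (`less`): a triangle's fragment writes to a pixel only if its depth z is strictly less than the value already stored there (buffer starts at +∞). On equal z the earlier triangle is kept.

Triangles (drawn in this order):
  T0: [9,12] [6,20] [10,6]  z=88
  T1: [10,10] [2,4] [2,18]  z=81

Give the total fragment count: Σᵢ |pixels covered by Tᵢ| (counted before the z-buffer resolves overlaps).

T0:
  2·area = 10
  edge (9, 12)→(6, 20): d=(-3,8) right/bottom  bias=-1
  edge (6, 20)→(10, 6): d=(4,-14) top-left  bias=+0
  edge (10, 6)→(9, 12): d=(-1,6) right/bottom  bias=-1
    (4,5)@(9, 11): e=[3,6,1] → X
    (4,6)@(9, 13): e=[-3,14,-1] → .
    (3,8)@(7, 17): e=[1,2,7] → X
    (4,8)@(9, 17): e=[-15,30,-5] → .
    (3,9)@(7, 19): e=[-5,10,5] → .
  covered (2 px):
    . . . . .
    . . . . .
    . . . . .
    . . . . .
    . . . . .
    . . . . X
    . . . . .
    . . . . .
    . . . X .
    . . . . .
    . . . . .
    . . . . .
T1:
  2·area = 112  (B↔C swapped to make it positive)
  edge (10, 10)→(2, 18): d=(-8,8) right/bottom  bias=-1
  edge (2, 18)→(2, 4): d=(0,-14) top-left  bias=+0
  edge (2, 4)→(10, 10): d=(8,6) right/bottom  bias=-1
    (1,2)@(3, 5): e=[96,14,2] → X
    (2,2)@(5, 5): e=[80,42,-10] → .
    (1,3)@(3, 7): e=[80,14,18] → X
    (2,3)@(5, 7): e=[64,42,6] → X
    (3,3)@(7, 7): e=[48,70,-6] → .
    (1,4)@(3, 9): e=[64,14,34] → X
    (3,4)@(7, 9): e=[32,70,10] → X
    (4,4)@(9, 9): e=[16,98,-2] → .
    (1,5)@(3, 11): e=[48,14,50] → X
    (4,5)@(9, 11): e=[0,98,14] → .  [on edge]
    (1,6)@(3, 13): e=[32,14,66] → X
    (3,6)@(7, 13): e=[0,70,42] → .  [on edge]
    (2,7)@(5, 15): e=[0,42,70] → .  [on edge]
    (1,8)@(3, 17): e=[0,14,98] → .  [on edge]
    (0,9)@(1, 19): e=[0,-14,126] → .  [on edge]
  covered (12 px):
    . . . . .
    . . . . .
    . X . . .
    . X X . .
    . X X X .
    . X X X .
    . X X . .
    . X . . .
    . . . . .
    . . . . .
    . . . . .
    . . . . .

Answer: 14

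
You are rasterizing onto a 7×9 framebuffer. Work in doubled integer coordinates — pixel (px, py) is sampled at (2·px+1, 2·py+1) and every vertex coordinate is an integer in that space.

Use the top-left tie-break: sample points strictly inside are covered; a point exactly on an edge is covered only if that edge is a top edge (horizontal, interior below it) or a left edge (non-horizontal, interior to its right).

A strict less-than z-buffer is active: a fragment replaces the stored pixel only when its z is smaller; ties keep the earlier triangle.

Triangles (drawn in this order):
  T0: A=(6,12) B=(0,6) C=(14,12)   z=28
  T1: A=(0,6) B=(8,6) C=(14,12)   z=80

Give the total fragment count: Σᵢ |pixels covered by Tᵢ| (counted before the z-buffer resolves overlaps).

T0:
  2·area = 48
  edge (6, 12)→(0, 6): d=(-6,-6) top-left  bias=+0
  edge (0, 6)→(14, 12): d=(14,6) right/bottom  bias=-1
  edge (14, 12)→(6, 12): d=(-8,0) right/bottom  bias=-1
    (0,3)@(1, 7): e=[0,8,40] → █  [on edge]
    (1,3)@(3, 7): e=[12,-4,40] → ·
    (0,4)@(1, 9): e=[-12,36,24] → ·
    (1,4)@(3, 9): e=[0,24,24] → █  [on edge]
    (2,4)@(5, 9): e=[12,12,24] → █
    (3,4)@(7, 9): e=[24,0,24] → ·  [on edge]
    (1,5)@(3, 11): e=[-12,52,8] → ·
    (2,5)@(5, 11): e=[0,40,8] → █  [on edge]
    (3,5)@(7, 11): e=[12,28,8] → █
    (4,5)@(9, 11): e=[24,16,8] → █
    (5,5)@(11, 11): e=[36,4,8] → █
    (6,5)@(13, 11): e=[48,-8,8] → ·
    (3,6)@(7, 13): e=[0,56,-8] → ·  [on edge]
    (4,7)@(9, 15): e=[0,72,-24] → ·  [on edge]
    (5,8)@(11, 17): e=[0,88,-40] → ·  [on edge]
  covered (7 px):
    · · · · · · ·
    · · · · · · ·
    · · · · · · ·
    █ · · · · · ·
    · █ █ · · · ·
    · · █ █ █ █ ·
    · · · · · · ·
    · · · · · · ·
    · · · · · · ·
T1:
  2·area = 48
  edge (0, 6)→(8, 6): d=(8,0) top-left  bias=+0
  edge (8, 6)→(14, 12): d=(6,6) right/bottom  bias=-1
  edge (14, 12)→(0, 6): d=(-14,-6) top-left  bias=+0
    (1,0)@(3, 1): e=[-40,0,88] → ·  [on edge]
    (2,1)@(5, 3): e=[-24,0,72] → ·  [on edge]
    (3,2)@(7, 5): e=[-8,0,56] → ·  [on edge]
    (1,3)@(3, 7): e=[8,36,4] → █
    (2,3)@(5, 7): e=[8,24,16] → █
    (3,3)@(7, 7): e=[8,12,28] → █
    (4,3)@(9, 7): e=[8,0,40] → ·  [on edge]
    (1,4)@(3, 9): e=[24,48,-24] → ·
    (2,4)@(5, 9): e=[24,36,-12] → ·
    (3,4)@(7, 9): e=[24,24,0] → █  [on edge]
    (4,4)@(9, 9): e=[24,12,12] → █
    (5,4)@(11, 9): e=[24,0,24] → ·  [on edge]
    (6,5)@(13, 11): e=[40,0,8] → ·  [on edge]
  covered (5 px):
    · · · · · · ·
    · · · · · · ·
    · · · · · · ·
    · █ █ █ · · ·
    · · · █ █ · ·
    · · · · · · ·
    · · · · · · ·
    · · · · · · ·
    · · · · · · ·

Result: 12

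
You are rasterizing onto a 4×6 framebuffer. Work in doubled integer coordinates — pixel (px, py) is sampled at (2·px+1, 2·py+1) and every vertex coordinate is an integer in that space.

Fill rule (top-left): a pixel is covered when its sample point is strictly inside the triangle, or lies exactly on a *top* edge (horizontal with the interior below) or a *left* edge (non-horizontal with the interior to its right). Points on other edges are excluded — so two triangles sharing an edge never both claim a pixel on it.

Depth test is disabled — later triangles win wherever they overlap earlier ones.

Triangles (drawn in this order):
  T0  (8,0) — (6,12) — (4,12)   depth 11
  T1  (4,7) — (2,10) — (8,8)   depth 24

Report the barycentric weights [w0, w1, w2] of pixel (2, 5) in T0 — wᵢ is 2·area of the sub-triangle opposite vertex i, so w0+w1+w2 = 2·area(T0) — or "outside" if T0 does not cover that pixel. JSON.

T0:
  2·area = 24
  edge (8, 0)→(6, 12): d=(-2,12) right/bottom  bias=-1
  edge (6, 12)→(4, 12): d=(-2,0) right/bottom  bias=-1
  edge (4, 12)→(8, 0): d=(4,-12) top-left  bias=+0
    (3,1)@(7, 3): e=[6,18,0] → █  [on edge]
    (3,2)@(7, 5): e=[2,14,8] → █
    (3,3)@(7, 7): e=[-2,10,16] → ·
    (2,4)@(5, 9): e=[18,6,0] → █  [on edge]
    (3,4)@(7, 9): e=[-6,6,24] → ·
    (2,5)@(5, 11): e=[14,2,8] → █
    (3,5)@(7, 11): e=[-10,2,32] → ·
  covered (4 px):
    · · · ·
    · · · █
    · · · █
    · · · ·
    · · █ ·
    · · █ ·
T1:
  2·area = 14  (B↔C swapped to make it positive)
  edge (4, 7)→(8, 8): d=(4,1) right/bottom  bias=-1
  edge (8, 8)→(2, 10): d=(-6,2) right/bottom  bias=-1
  edge (2, 10)→(4, 7): d=(2,-3) top-left  bias=+0
    (1,4)@(3, 9): e=[9,4,1] → █
    (2,4)@(5, 9): e=[7,0,7] → ·  [on edge]
    (1,5)@(3, 11): e=[17,-8,5] → ·
  covered (1 px):
    · · · ·
    · · · ·
    · · · ·
    · · · ·
    · █ · ·
    · · · ·

Result: [2,8,14]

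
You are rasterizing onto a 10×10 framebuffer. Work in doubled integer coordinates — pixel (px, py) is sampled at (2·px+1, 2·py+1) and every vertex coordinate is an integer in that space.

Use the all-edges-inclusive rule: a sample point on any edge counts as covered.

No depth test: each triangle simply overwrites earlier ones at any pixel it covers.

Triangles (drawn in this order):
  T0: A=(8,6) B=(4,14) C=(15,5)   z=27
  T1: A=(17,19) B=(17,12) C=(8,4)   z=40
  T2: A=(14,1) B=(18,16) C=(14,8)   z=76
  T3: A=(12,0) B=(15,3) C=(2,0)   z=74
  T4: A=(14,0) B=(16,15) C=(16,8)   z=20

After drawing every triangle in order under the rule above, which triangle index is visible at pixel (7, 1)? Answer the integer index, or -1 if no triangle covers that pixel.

T0:
  2·area = 52  (B↔C swapped to make it positive)
  edge (8, 6)→(15, 5): d=(7,-1) inclusive
  edge (15, 5)→(4, 14): d=(-11,9) inclusive
  edge (4, 14)→(8, 6): d=(4,-8) inclusive
    (7,2)@(15, 5): e=[0,0,52] → █  [on edge]
    (8,2)@(17, 5): e=[2,-18,68] → ·
    (0,3)@(1, 7): e=[0,104,-52] → ·  [on edge]
    (4,3)@(9, 7): e=[8,32,12] → █
    (5,3)@(11, 7): e=[10,14,28] → █
    (6,3)@(13, 7): e=[12,-4,44] → ·
    (7,3)@(15, 7): e=[14,-22,60] → ·
    (3,4)@(7, 9): e=[20,28,4] → █
    (5,4)@(11, 9): e=[24,-8,36] → ·
    (3,5)@(7, 11): e=[34,6,12] → █
    (4,5)@(9, 11): e=[36,-12,28] → ·
    (2,6)@(5, 13): e=[46,2,4] → █
  covered (7 px):
    · · · · · · · · · ·
    · · · · · · · · · ·
    · · · · · · · █ · ·
    · · · · █ █ · · · ·
    · · · █ █ · · · · ·
    · · · █ · · · · · ·
    · · █ · · · · · · ·
    · · · · · · · · · ·
    · · · · · · · · · ·
    · · · · · · · · · ·
T1:
  2·area = 63  (B↔C swapped to make it positive)
  edge (17, 19)→(8, 4): d=(-9,-15) inclusive
  edge (8, 4)→(17, 12): d=(9,8) inclusive
  edge (17, 12)→(17, 19): d=(0,7) inclusive
    (8,0)@(17, 1): e=[162,-99,0] → ·  [on edge]
    (8,1)@(17, 3): e=[144,-81,0] → ·  [on edge]
    (4,2)@(9, 5): e=[6,1,56] → █
    (5,2)@(11, 5): e=[36,-15,42] → ·
    (8,2)@(17, 5): e=[126,-63,0] → ·  [on edge]
    (4,3)@(9, 7): e=[-12,19,56] → ·
    (5,3)@(11, 7): e=[18,3,42] → █
    (6,3)@(13, 7): e=[48,-13,28] → ·
    (8,3)@(17, 7): e=[108,-45,0] → ·  [on edge]
    (5,4)@(11, 9): e=[0,21,42] → █  [on edge]
    (6,4)@(13, 9): e=[30,5,28] → █
    (7,4)@(15, 9): e=[60,-11,14] → ·
    (8,4)@(17, 9): e=[90,-27,0] → ·  [on edge]
    (8,5)@(17, 11): e=[72,-9,0] → ·  [on edge]
    (8,6)@(17, 13): e=[54,9,0] → █  [on edge]
    (8,7)@(17, 15): e=[36,27,0] → █  [on edge]
    (8,8)@(17, 17): e=[18,45,0] → █  [on edge]
    (8,9)@(17, 19): e=[0,63,0] → █  [on edge]
  covered (12 px):
    · · · · · · · · · ·
    · · · · · · · · · ·
    · · · · █ · · · · ·
    · · · · · █ · · · ·
    · · · · · █ █ · · ·
    · · · · · · █ █ · ·
    · · · · · · · █ █ ·
    · · · · · · · █ █ ·
    · · · · · · · · █ ·
    · · · · · · · · █ ·
T2:
  2·area = 28
  edge (14, 1)→(18, 16): d=(4,15) inclusive
  edge (18, 16)→(14, 8): d=(-4,-8) inclusive
  edge (14, 8)→(14, 1): d=(0,-7) inclusive
    (7,2)@(15, 5): e=[1,20,7] → █
    (8,2)@(17, 5): e=[-29,36,21] → ·
    (7,3)@(15, 7): e=[9,12,7] → █
    (8,3)@(17, 7): e=[-21,28,21] → ·
    (7,4)@(15, 9): e=[17,4,7] → █
    (8,4)@(17, 9): e=[-13,20,21] → ·
    (7,5)@(15, 11): e=[25,-4,7] → ·
    (8,6)@(17, 13): e=[3,4,21] → █
    (9,6)@(19, 13): e=[-27,20,35] → ·
    (8,7)@(17, 15): e=[11,-4,21] → ·
  covered (4 px):
    · · · · · · · · · ·
    · · · · · · · · · ·
    · · · · · · · █ · ·
    · · · · · · · █ · ·
    · · · · · · · █ · ·
    · · · · · · · · · ·
    · · · · · · · · █ ·
    · · · · · · · · · ·
    · · · · · · · · · ·
    · · · · · · · · · ·
T3:
  2·area = 30
  edge (12, 0)→(15, 3): d=(3,3) inclusive
  edge (15, 3)→(2, 0): d=(-13,-3) inclusive
  edge (2, 0)→(12, 0): d=(10,0) inclusive
    (3,0)@(7, 1): e=[18,2,10] → █
    (4,0)@(9, 1): e=[12,8,10] → █
    (5,0)@(11, 1): e=[6,14,10] → █
    (6,0)@(13, 1): e=[0,20,10] → █  [on edge]
    (7,0)@(15, 1): e=[-6,26,10] → ·
    (3,1)@(7, 3): e=[24,-24,30] → ·
    (4,1)@(9, 3): e=[18,-18,30] → ·
    (5,1)@(11, 3): e=[12,-12,30] → ·
    (6,1)@(13, 3): e=[6,-6,30] → ·
    (7,1)@(15, 3): e=[0,0,30] → █  [on edge]
    (8,1)@(17, 3): e=[-6,6,30] → ·
    (7,2)@(15, 5): e=[6,-26,50] → ·
    (8,2)@(17, 5): e=[0,-20,50] → ·  [on edge]
    (9,3)@(19, 7): e=[0,-40,70] → ·  [on edge]
  covered (5 px):
    · · · █ █ █ █ · · ·
    · · · · · · · █ · ·
    · · · · · · · · · ·
    · · · · · · · · · ·
    · · · · · · · · · ·
    · · · · · · · · · ·
    · · · · · · · · · ·
    · · · · · · · · · ·
    · · · · · · · · · ·
    · · · · · · · · · ·
T4:
  2·area = 14  (B↔C swapped to make it positive)
  edge (14, 0)→(16, 8): d=(2,8) inclusive
  edge (16, 8)→(16, 15): d=(0,7) inclusive
  edge (16, 15)→(14, 0): d=(-2,-15) inclusive
    (7,2)@(15, 5): e=[2,7,5] → █
    (8,2)@(17, 5): e=[-14,-7,35] → ·
    (7,3)@(15, 7): e=[6,7,1] → █
    (8,3)@(17, 7): e=[-10,-7,31] → ·
    (7,4)@(15, 9): e=[10,7,-3] → ·
  covered (2 px):
    · · · · · · · · · ·
    · · · · · · · · · ·
    · · · · · · · █ · ·
    · · · · · · · █ · ·
    · · · · · · · · · ·
    · · · · · · · · · ·
    · · · · · · · · · ·
    · · · · · · · · · ·
    · · · · · · · · · ·
    · · · · · · · · · ·

Z-buffer (winner per pixel, '.' = empty):
  . . . 3 3 3 3 . . .
  . . . . . . . 3 . .
  . . . . 1 . . 4 . .
  . . . . 0 1 . 4 . .
  . . . 0 0 1 1 2 . .
  . . . 0 . . 1 1 . .
  . . 0 . . . . 1 2 .
  . . . . . . . 1 1 .
  . . . . . . . . 1 .
  . . . . . . . . 1 .

Answer: 3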